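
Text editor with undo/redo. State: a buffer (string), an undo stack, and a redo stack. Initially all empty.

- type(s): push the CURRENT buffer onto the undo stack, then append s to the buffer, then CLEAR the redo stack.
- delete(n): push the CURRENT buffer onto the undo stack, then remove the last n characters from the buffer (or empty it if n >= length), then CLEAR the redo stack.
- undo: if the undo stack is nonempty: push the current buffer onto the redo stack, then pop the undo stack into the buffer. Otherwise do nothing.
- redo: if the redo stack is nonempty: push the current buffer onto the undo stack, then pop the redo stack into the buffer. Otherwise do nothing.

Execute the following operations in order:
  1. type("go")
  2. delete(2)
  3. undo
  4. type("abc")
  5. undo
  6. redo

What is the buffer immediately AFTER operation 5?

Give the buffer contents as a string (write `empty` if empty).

Answer: go

Derivation:
After op 1 (type): buf='go' undo_depth=1 redo_depth=0
After op 2 (delete): buf='(empty)' undo_depth=2 redo_depth=0
After op 3 (undo): buf='go' undo_depth=1 redo_depth=1
After op 4 (type): buf='goabc' undo_depth=2 redo_depth=0
After op 5 (undo): buf='go' undo_depth=1 redo_depth=1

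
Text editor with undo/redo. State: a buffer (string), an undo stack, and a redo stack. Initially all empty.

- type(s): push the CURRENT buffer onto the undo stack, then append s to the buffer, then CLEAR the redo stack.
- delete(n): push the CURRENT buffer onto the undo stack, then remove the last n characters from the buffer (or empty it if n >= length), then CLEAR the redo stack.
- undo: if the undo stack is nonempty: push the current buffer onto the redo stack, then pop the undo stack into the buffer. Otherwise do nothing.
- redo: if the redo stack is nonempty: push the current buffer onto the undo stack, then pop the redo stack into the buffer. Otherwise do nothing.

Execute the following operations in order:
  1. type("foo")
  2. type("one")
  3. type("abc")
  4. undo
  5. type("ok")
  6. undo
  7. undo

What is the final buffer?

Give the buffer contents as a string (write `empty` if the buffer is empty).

After op 1 (type): buf='foo' undo_depth=1 redo_depth=0
After op 2 (type): buf='fooone' undo_depth=2 redo_depth=0
After op 3 (type): buf='foooneabc' undo_depth=3 redo_depth=0
After op 4 (undo): buf='fooone' undo_depth=2 redo_depth=1
After op 5 (type): buf='foooneok' undo_depth=3 redo_depth=0
After op 6 (undo): buf='fooone' undo_depth=2 redo_depth=1
After op 7 (undo): buf='foo' undo_depth=1 redo_depth=2

Answer: foo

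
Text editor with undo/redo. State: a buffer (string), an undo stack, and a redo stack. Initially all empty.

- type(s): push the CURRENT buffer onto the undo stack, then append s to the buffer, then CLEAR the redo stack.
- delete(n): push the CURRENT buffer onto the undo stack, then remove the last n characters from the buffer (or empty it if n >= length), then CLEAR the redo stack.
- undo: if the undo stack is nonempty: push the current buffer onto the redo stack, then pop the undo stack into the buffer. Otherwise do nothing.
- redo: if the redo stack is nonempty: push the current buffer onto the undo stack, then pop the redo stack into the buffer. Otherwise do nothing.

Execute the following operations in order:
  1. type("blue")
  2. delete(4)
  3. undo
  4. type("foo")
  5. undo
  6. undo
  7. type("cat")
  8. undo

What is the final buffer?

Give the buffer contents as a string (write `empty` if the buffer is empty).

After op 1 (type): buf='blue' undo_depth=1 redo_depth=0
After op 2 (delete): buf='(empty)' undo_depth=2 redo_depth=0
After op 3 (undo): buf='blue' undo_depth=1 redo_depth=1
After op 4 (type): buf='bluefoo' undo_depth=2 redo_depth=0
After op 5 (undo): buf='blue' undo_depth=1 redo_depth=1
After op 6 (undo): buf='(empty)' undo_depth=0 redo_depth=2
After op 7 (type): buf='cat' undo_depth=1 redo_depth=0
After op 8 (undo): buf='(empty)' undo_depth=0 redo_depth=1

Answer: empty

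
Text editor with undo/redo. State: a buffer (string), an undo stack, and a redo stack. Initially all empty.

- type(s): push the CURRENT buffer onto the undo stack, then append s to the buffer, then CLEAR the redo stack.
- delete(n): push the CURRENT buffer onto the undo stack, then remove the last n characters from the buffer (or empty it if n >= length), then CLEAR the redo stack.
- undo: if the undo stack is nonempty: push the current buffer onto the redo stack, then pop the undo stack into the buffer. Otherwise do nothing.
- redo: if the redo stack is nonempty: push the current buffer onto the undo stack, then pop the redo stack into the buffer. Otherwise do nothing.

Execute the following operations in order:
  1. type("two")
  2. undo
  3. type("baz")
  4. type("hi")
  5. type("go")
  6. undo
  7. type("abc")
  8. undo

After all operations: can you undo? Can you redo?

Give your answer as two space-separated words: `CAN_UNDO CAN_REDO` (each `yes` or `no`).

After op 1 (type): buf='two' undo_depth=1 redo_depth=0
After op 2 (undo): buf='(empty)' undo_depth=0 redo_depth=1
After op 3 (type): buf='baz' undo_depth=1 redo_depth=0
After op 4 (type): buf='bazhi' undo_depth=2 redo_depth=0
After op 5 (type): buf='bazhigo' undo_depth=3 redo_depth=0
After op 6 (undo): buf='bazhi' undo_depth=2 redo_depth=1
After op 7 (type): buf='bazhiabc' undo_depth=3 redo_depth=0
After op 8 (undo): buf='bazhi' undo_depth=2 redo_depth=1

Answer: yes yes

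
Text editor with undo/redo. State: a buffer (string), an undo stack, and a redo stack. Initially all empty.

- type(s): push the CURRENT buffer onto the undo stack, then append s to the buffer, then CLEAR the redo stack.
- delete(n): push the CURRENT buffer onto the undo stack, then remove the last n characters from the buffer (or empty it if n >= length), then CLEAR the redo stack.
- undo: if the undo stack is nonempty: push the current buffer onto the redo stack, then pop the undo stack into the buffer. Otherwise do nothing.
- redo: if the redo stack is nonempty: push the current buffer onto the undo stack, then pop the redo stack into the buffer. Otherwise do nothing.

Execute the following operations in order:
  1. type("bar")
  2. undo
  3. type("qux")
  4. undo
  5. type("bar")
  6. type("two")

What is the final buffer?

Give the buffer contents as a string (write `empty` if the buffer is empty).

Answer: bartwo

Derivation:
After op 1 (type): buf='bar' undo_depth=1 redo_depth=0
After op 2 (undo): buf='(empty)' undo_depth=0 redo_depth=1
After op 3 (type): buf='qux' undo_depth=1 redo_depth=0
After op 4 (undo): buf='(empty)' undo_depth=0 redo_depth=1
After op 5 (type): buf='bar' undo_depth=1 redo_depth=0
After op 6 (type): buf='bartwo' undo_depth=2 redo_depth=0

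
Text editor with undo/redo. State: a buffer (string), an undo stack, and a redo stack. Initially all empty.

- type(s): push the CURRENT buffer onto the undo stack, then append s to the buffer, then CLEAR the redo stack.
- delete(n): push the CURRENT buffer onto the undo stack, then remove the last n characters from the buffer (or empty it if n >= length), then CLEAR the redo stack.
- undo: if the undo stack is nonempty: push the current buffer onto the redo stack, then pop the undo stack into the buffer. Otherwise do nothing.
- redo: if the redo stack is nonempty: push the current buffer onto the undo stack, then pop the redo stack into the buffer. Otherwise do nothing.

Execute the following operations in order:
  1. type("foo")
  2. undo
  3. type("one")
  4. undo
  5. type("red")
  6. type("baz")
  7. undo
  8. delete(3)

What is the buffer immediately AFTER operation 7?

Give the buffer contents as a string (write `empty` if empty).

After op 1 (type): buf='foo' undo_depth=1 redo_depth=0
After op 2 (undo): buf='(empty)' undo_depth=0 redo_depth=1
After op 3 (type): buf='one' undo_depth=1 redo_depth=0
After op 4 (undo): buf='(empty)' undo_depth=0 redo_depth=1
After op 5 (type): buf='red' undo_depth=1 redo_depth=0
After op 6 (type): buf='redbaz' undo_depth=2 redo_depth=0
After op 7 (undo): buf='red' undo_depth=1 redo_depth=1

Answer: red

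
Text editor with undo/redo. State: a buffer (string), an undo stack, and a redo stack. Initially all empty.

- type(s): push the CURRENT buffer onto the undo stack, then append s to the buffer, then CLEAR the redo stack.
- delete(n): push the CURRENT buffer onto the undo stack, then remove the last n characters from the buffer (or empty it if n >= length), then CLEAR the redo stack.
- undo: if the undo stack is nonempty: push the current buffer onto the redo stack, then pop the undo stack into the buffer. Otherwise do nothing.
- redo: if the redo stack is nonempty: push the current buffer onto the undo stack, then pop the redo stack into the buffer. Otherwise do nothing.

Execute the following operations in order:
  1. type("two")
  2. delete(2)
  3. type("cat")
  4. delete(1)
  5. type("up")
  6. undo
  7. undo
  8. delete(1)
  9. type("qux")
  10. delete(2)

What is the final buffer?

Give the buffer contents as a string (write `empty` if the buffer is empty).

Answer: tcaq

Derivation:
After op 1 (type): buf='two' undo_depth=1 redo_depth=0
After op 2 (delete): buf='t' undo_depth=2 redo_depth=0
After op 3 (type): buf='tcat' undo_depth=3 redo_depth=0
After op 4 (delete): buf='tca' undo_depth=4 redo_depth=0
After op 5 (type): buf='tcaup' undo_depth=5 redo_depth=0
After op 6 (undo): buf='tca' undo_depth=4 redo_depth=1
After op 7 (undo): buf='tcat' undo_depth=3 redo_depth=2
After op 8 (delete): buf='tca' undo_depth=4 redo_depth=0
After op 9 (type): buf='tcaqux' undo_depth=5 redo_depth=0
After op 10 (delete): buf='tcaq' undo_depth=6 redo_depth=0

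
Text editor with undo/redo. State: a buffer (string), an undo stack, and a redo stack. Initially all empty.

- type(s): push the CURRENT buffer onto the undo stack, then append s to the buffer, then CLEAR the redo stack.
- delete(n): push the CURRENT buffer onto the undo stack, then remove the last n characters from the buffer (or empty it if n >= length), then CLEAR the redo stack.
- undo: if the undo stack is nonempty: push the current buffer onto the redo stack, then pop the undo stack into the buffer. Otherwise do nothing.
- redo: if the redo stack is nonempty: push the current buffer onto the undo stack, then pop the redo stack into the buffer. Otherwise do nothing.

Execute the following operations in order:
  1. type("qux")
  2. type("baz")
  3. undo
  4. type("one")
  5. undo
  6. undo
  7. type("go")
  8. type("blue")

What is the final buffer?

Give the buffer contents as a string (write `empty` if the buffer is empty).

After op 1 (type): buf='qux' undo_depth=1 redo_depth=0
After op 2 (type): buf='quxbaz' undo_depth=2 redo_depth=0
After op 3 (undo): buf='qux' undo_depth=1 redo_depth=1
After op 4 (type): buf='quxone' undo_depth=2 redo_depth=0
After op 5 (undo): buf='qux' undo_depth=1 redo_depth=1
After op 6 (undo): buf='(empty)' undo_depth=0 redo_depth=2
After op 7 (type): buf='go' undo_depth=1 redo_depth=0
After op 8 (type): buf='goblue' undo_depth=2 redo_depth=0

Answer: goblue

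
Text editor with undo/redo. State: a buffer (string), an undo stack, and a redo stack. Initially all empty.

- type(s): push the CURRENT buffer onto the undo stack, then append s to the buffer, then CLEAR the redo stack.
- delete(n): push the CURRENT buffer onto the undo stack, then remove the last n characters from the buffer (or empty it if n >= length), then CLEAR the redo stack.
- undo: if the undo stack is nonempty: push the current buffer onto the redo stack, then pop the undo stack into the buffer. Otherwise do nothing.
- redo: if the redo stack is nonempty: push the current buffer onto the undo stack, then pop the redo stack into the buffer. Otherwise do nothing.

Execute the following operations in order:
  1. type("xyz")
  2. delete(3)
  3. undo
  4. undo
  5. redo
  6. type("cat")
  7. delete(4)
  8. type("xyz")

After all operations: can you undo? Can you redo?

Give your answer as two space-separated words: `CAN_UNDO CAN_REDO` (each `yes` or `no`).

After op 1 (type): buf='xyz' undo_depth=1 redo_depth=0
After op 2 (delete): buf='(empty)' undo_depth=2 redo_depth=0
After op 3 (undo): buf='xyz' undo_depth=1 redo_depth=1
After op 4 (undo): buf='(empty)' undo_depth=0 redo_depth=2
After op 5 (redo): buf='xyz' undo_depth=1 redo_depth=1
After op 6 (type): buf='xyzcat' undo_depth=2 redo_depth=0
After op 7 (delete): buf='xy' undo_depth=3 redo_depth=0
After op 8 (type): buf='xyxyz' undo_depth=4 redo_depth=0

Answer: yes no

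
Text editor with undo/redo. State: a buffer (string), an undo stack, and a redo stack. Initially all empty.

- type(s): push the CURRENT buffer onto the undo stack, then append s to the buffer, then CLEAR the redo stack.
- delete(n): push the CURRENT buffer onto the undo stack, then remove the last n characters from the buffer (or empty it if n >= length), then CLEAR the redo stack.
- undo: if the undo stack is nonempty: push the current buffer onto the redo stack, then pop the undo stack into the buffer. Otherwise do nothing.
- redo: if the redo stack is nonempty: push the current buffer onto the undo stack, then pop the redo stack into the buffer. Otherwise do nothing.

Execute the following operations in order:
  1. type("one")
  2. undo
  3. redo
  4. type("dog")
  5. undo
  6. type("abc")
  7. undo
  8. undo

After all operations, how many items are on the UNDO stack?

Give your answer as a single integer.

After op 1 (type): buf='one' undo_depth=1 redo_depth=0
After op 2 (undo): buf='(empty)' undo_depth=0 redo_depth=1
After op 3 (redo): buf='one' undo_depth=1 redo_depth=0
After op 4 (type): buf='onedog' undo_depth=2 redo_depth=0
After op 5 (undo): buf='one' undo_depth=1 redo_depth=1
After op 6 (type): buf='oneabc' undo_depth=2 redo_depth=0
After op 7 (undo): buf='one' undo_depth=1 redo_depth=1
After op 8 (undo): buf='(empty)' undo_depth=0 redo_depth=2

Answer: 0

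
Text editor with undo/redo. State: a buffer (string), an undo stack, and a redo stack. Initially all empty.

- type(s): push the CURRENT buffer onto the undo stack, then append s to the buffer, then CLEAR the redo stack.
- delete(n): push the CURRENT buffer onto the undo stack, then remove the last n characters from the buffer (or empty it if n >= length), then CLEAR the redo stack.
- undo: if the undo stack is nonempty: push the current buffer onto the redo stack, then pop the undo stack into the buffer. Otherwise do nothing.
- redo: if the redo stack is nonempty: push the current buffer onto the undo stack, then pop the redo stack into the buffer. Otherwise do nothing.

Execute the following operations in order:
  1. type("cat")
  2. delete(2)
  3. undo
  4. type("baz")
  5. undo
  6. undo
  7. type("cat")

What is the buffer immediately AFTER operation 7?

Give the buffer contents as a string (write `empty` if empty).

Answer: cat

Derivation:
After op 1 (type): buf='cat' undo_depth=1 redo_depth=0
After op 2 (delete): buf='c' undo_depth=2 redo_depth=0
After op 3 (undo): buf='cat' undo_depth=1 redo_depth=1
After op 4 (type): buf='catbaz' undo_depth=2 redo_depth=0
After op 5 (undo): buf='cat' undo_depth=1 redo_depth=1
After op 6 (undo): buf='(empty)' undo_depth=0 redo_depth=2
After op 7 (type): buf='cat' undo_depth=1 redo_depth=0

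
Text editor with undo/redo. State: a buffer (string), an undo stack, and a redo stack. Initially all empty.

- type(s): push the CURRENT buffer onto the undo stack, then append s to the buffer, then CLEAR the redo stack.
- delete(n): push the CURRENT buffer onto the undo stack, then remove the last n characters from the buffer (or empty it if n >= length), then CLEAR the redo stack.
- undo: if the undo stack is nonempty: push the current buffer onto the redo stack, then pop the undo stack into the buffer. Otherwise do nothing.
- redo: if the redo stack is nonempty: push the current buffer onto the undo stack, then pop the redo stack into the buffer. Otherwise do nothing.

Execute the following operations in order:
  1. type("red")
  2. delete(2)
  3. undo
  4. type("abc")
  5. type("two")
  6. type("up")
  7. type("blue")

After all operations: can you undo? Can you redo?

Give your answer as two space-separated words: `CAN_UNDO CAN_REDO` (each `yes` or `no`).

Answer: yes no

Derivation:
After op 1 (type): buf='red' undo_depth=1 redo_depth=0
After op 2 (delete): buf='r' undo_depth=2 redo_depth=0
After op 3 (undo): buf='red' undo_depth=1 redo_depth=1
After op 4 (type): buf='redabc' undo_depth=2 redo_depth=0
After op 5 (type): buf='redabctwo' undo_depth=3 redo_depth=0
After op 6 (type): buf='redabctwoup' undo_depth=4 redo_depth=0
After op 7 (type): buf='redabctwoupblue' undo_depth=5 redo_depth=0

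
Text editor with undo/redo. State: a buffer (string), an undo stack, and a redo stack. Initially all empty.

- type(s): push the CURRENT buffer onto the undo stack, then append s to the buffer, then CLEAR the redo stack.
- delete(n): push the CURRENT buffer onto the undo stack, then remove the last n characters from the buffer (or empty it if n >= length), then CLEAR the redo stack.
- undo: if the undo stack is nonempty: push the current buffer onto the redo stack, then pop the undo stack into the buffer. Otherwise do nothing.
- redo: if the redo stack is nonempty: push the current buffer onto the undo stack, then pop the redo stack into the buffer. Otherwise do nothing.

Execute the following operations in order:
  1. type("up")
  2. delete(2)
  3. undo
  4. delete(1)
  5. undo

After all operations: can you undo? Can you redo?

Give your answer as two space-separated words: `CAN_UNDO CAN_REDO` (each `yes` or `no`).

After op 1 (type): buf='up' undo_depth=1 redo_depth=0
After op 2 (delete): buf='(empty)' undo_depth=2 redo_depth=0
After op 3 (undo): buf='up' undo_depth=1 redo_depth=1
After op 4 (delete): buf='u' undo_depth=2 redo_depth=0
After op 5 (undo): buf='up' undo_depth=1 redo_depth=1

Answer: yes yes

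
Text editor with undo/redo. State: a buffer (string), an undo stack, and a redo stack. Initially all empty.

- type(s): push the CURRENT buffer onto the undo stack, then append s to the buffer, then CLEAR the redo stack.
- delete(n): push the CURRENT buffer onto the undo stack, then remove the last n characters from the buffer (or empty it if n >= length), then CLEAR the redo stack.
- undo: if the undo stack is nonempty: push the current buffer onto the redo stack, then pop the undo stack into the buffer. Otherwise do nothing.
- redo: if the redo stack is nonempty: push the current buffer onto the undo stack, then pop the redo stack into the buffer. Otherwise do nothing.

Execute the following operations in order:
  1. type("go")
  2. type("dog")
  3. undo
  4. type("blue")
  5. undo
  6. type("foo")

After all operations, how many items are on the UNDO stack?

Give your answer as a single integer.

Answer: 2

Derivation:
After op 1 (type): buf='go' undo_depth=1 redo_depth=0
After op 2 (type): buf='godog' undo_depth=2 redo_depth=0
After op 3 (undo): buf='go' undo_depth=1 redo_depth=1
After op 4 (type): buf='goblue' undo_depth=2 redo_depth=0
After op 5 (undo): buf='go' undo_depth=1 redo_depth=1
After op 6 (type): buf='gofoo' undo_depth=2 redo_depth=0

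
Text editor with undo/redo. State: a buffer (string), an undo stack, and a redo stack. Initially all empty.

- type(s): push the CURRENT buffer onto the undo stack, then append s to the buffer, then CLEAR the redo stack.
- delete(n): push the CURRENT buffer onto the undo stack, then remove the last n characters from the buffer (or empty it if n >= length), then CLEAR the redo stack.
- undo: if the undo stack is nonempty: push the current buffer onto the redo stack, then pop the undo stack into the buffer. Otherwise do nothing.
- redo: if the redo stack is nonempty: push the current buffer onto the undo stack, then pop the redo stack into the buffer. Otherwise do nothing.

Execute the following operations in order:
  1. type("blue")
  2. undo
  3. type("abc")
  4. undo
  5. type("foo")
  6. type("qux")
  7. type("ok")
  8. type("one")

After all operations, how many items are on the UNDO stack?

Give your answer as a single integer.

Answer: 4

Derivation:
After op 1 (type): buf='blue' undo_depth=1 redo_depth=0
After op 2 (undo): buf='(empty)' undo_depth=0 redo_depth=1
After op 3 (type): buf='abc' undo_depth=1 redo_depth=0
After op 4 (undo): buf='(empty)' undo_depth=0 redo_depth=1
After op 5 (type): buf='foo' undo_depth=1 redo_depth=0
After op 6 (type): buf='fooqux' undo_depth=2 redo_depth=0
After op 7 (type): buf='fooquxok' undo_depth=3 redo_depth=0
After op 8 (type): buf='fooquxokone' undo_depth=4 redo_depth=0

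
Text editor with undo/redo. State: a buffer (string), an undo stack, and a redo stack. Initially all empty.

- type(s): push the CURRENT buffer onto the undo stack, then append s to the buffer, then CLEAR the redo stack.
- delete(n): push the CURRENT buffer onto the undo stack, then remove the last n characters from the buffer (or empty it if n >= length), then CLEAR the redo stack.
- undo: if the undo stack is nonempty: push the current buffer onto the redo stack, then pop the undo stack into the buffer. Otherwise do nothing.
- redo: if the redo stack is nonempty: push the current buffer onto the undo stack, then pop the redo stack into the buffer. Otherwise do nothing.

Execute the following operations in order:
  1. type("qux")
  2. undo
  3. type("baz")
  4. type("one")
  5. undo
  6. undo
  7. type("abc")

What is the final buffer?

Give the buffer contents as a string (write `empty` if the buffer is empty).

Answer: abc

Derivation:
After op 1 (type): buf='qux' undo_depth=1 redo_depth=0
After op 2 (undo): buf='(empty)' undo_depth=0 redo_depth=1
After op 3 (type): buf='baz' undo_depth=1 redo_depth=0
After op 4 (type): buf='bazone' undo_depth=2 redo_depth=0
After op 5 (undo): buf='baz' undo_depth=1 redo_depth=1
After op 6 (undo): buf='(empty)' undo_depth=0 redo_depth=2
After op 7 (type): buf='abc' undo_depth=1 redo_depth=0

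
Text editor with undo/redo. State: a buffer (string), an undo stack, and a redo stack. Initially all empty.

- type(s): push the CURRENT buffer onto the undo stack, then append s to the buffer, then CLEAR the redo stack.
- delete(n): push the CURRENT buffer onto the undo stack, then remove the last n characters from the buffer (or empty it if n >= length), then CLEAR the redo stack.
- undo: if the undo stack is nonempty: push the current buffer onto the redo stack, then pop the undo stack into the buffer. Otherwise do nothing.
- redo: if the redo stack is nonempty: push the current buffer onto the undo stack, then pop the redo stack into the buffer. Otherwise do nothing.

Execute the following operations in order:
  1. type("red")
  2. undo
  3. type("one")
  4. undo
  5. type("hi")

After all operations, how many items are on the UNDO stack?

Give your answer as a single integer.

Answer: 1

Derivation:
After op 1 (type): buf='red' undo_depth=1 redo_depth=0
After op 2 (undo): buf='(empty)' undo_depth=0 redo_depth=1
After op 3 (type): buf='one' undo_depth=1 redo_depth=0
After op 4 (undo): buf='(empty)' undo_depth=0 redo_depth=1
After op 5 (type): buf='hi' undo_depth=1 redo_depth=0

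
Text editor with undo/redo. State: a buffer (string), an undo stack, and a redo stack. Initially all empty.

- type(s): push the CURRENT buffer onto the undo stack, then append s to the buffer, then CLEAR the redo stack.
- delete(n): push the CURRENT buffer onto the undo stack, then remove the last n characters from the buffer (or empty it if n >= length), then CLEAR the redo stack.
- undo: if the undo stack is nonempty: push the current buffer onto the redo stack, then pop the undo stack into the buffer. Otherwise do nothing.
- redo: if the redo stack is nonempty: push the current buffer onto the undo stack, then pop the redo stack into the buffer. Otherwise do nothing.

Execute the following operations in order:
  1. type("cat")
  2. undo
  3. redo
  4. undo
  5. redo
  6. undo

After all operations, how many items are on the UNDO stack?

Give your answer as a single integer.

Answer: 0

Derivation:
After op 1 (type): buf='cat' undo_depth=1 redo_depth=0
After op 2 (undo): buf='(empty)' undo_depth=0 redo_depth=1
After op 3 (redo): buf='cat' undo_depth=1 redo_depth=0
After op 4 (undo): buf='(empty)' undo_depth=0 redo_depth=1
After op 5 (redo): buf='cat' undo_depth=1 redo_depth=0
After op 6 (undo): buf='(empty)' undo_depth=0 redo_depth=1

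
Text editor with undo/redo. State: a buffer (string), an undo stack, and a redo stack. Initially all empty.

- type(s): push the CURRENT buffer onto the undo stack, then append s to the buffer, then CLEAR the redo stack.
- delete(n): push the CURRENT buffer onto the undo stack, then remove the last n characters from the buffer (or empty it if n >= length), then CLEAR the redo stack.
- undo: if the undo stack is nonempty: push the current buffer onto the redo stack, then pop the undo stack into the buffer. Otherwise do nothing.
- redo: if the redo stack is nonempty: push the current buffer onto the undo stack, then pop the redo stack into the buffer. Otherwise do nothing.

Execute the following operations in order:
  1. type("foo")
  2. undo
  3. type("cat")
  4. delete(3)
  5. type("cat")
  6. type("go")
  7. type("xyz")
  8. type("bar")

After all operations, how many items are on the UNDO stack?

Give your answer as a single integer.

Answer: 6

Derivation:
After op 1 (type): buf='foo' undo_depth=1 redo_depth=0
After op 2 (undo): buf='(empty)' undo_depth=0 redo_depth=1
After op 3 (type): buf='cat' undo_depth=1 redo_depth=0
After op 4 (delete): buf='(empty)' undo_depth=2 redo_depth=0
After op 5 (type): buf='cat' undo_depth=3 redo_depth=0
After op 6 (type): buf='catgo' undo_depth=4 redo_depth=0
After op 7 (type): buf='catgoxyz' undo_depth=5 redo_depth=0
After op 8 (type): buf='catgoxyzbar' undo_depth=6 redo_depth=0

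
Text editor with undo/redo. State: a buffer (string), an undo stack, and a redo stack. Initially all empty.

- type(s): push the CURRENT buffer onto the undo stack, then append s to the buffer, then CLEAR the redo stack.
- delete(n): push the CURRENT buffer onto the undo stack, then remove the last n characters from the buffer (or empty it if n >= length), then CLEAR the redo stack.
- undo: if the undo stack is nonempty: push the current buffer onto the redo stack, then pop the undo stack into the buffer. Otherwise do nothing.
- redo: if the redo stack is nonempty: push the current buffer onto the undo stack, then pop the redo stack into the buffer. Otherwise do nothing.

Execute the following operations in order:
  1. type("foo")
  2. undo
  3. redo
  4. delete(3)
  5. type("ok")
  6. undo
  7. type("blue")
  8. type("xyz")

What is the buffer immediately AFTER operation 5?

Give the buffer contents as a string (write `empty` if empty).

Answer: ok

Derivation:
After op 1 (type): buf='foo' undo_depth=1 redo_depth=0
After op 2 (undo): buf='(empty)' undo_depth=0 redo_depth=1
After op 3 (redo): buf='foo' undo_depth=1 redo_depth=0
After op 4 (delete): buf='(empty)' undo_depth=2 redo_depth=0
After op 5 (type): buf='ok' undo_depth=3 redo_depth=0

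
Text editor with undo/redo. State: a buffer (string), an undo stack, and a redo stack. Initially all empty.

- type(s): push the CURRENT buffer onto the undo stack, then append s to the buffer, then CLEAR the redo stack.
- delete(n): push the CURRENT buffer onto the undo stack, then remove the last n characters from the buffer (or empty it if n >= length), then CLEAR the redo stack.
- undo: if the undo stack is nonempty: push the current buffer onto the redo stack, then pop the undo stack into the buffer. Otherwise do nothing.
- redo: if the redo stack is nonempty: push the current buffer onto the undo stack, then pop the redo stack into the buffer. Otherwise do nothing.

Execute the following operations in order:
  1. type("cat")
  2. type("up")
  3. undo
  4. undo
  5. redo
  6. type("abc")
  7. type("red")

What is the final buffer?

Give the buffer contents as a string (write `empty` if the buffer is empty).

Answer: catabcred

Derivation:
After op 1 (type): buf='cat' undo_depth=1 redo_depth=0
After op 2 (type): buf='catup' undo_depth=2 redo_depth=0
After op 3 (undo): buf='cat' undo_depth=1 redo_depth=1
After op 4 (undo): buf='(empty)' undo_depth=0 redo_depth=2
After op 5 (redo): buf='cat' undo_depth=1 redo_depth=1
After op 6 (type): buf='catabc' undo_depth=2 redo_depth=0
After op 7 (type): buf='catabcred' undo_depth=3 redo_depth=0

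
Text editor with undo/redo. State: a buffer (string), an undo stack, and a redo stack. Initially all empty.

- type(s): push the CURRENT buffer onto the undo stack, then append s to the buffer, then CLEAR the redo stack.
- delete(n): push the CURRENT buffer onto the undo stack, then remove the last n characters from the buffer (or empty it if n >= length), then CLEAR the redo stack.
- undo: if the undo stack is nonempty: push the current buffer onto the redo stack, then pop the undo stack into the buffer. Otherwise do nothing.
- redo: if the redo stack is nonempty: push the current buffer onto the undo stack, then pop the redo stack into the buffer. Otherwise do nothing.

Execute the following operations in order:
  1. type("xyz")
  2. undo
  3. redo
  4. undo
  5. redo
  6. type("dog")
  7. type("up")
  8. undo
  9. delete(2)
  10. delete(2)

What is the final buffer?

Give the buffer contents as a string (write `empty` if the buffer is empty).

Answer: xy

Derivation:
After op 1 (type): buf='xyz' undo_depth=1 redo_depth=0
After op 2 (undo): buf='(empty)' undo_depth=0 redo_depth=1
After op 3 (redo): buf='xyz' undo_depth=1 redo_depth=0
After op 4 (undo): buf='(empty)' undo_depth=0 redo_depth=1
After op 5 (redo): buf='xyz' undo_depth=1 redo_depth=0
After op 6 (type): buf='xyzdog' undo_depth=2 redo_depth=0
After op 7 (type): buf='xyzdogup' undo_depth=3 redo_depth=0
After op 8 (undo): buf='xyzdog' undo_depth=2 redo_depth=1
After op 9 (delete): buf='xyzd' undo_depth=3 redo_depth=0
After op 10 (delete): buf='xy' undo_depth=4 redo_depth=0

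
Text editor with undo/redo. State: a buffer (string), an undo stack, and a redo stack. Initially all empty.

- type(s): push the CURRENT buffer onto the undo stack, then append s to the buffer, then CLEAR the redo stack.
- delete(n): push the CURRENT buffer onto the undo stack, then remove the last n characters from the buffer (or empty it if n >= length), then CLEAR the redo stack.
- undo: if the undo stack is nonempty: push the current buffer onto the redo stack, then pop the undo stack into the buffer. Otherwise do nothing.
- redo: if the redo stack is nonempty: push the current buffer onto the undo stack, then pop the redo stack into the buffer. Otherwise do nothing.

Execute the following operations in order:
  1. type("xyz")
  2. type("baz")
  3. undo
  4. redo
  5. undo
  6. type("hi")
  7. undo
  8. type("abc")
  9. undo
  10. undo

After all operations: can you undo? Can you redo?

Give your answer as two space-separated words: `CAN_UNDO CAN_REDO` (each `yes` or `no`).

After op 1 (type): buf='xyz' undo_depth=1 redo_depth=0
After op 2 (type): buf='xyzbaz' undo_depth=2 redo_depth=0
After op 3 (undo): buf='xyz' undo_depth=1 redo_depth=1
After op 4 (redo): buf='xyzbaz' undo_depth=2 redo_depth=0
After op 5 (undo): buf='xyz' undo_depth=1 redo_depth=1
After op 6 (type): buf='xyzhi' undo_depth=2 redo_depth=0
After op 7 (undo): buf='xyz' undo_depth=1 redo_depth=1
After op 8 (type): buf='xyzabc' undo_depth=2 redo_depth=0
After op 9 (undo): buf='xyz' undo_depth=1 redo_depth=1
After op 10 (undo): buf='(empty)' undo_depth=0 redo_depth=2

Answer: no yes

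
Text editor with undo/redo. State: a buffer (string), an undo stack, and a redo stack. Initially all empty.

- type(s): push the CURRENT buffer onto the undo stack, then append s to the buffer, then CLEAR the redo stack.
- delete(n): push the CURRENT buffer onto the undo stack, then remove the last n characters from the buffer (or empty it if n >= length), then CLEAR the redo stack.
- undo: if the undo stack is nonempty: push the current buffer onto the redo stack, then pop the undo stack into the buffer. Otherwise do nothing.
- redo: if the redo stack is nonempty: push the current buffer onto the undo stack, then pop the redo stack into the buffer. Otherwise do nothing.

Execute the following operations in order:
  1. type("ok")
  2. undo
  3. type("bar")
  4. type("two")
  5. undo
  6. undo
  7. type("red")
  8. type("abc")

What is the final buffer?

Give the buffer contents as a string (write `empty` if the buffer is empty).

After op 1 (type): buf='ok' undo_depth=1 redo_depth=0
After op 2 (undo): buf='(empty)' undo_depth=0 redo_depth=1
After op 3 (type): buf='bar' undo_depth=1 redo_depth=0
After op 4 (type): buf='bartwo' undo_depth=2 redo_depth=0
After op 5 (undo): buf='bar' undo_depth=1 redo_depth=1
After op 6 (undo): buf='(empty)' undo_depth=0 redo_depth=2
After op 7 (type): buf='red' undo_depth=1 redo_depth=0
After op 8 (type): buf='redabc' undo_depth=2 redo_depth=0

Answer: redabc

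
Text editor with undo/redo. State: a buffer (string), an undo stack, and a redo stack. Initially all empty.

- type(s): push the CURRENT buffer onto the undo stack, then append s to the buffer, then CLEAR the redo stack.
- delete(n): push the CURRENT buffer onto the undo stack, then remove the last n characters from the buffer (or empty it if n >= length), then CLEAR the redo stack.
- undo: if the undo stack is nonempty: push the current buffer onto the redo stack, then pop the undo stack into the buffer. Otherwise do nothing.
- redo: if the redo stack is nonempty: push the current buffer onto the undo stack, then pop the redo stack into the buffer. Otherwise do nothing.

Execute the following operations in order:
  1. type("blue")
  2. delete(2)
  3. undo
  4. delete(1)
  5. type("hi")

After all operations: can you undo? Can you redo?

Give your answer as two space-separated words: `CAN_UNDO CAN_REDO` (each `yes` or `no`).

Answer: yes no

Derivation:
After op 1 (type): buf='blue' undo_depth=1 redo_depth=0
After op 2 (delete): buf='bl' undo_depth=2 redo_depth=0
After op 3 (undo): buf='blue' undo_depth=1 redo_depth=1
After op 4 (delete): buf='blu' undo_depth=2 redo_depth=0
After op 5 (type): buf='bluhi' undo_depth=3 redo_depth=0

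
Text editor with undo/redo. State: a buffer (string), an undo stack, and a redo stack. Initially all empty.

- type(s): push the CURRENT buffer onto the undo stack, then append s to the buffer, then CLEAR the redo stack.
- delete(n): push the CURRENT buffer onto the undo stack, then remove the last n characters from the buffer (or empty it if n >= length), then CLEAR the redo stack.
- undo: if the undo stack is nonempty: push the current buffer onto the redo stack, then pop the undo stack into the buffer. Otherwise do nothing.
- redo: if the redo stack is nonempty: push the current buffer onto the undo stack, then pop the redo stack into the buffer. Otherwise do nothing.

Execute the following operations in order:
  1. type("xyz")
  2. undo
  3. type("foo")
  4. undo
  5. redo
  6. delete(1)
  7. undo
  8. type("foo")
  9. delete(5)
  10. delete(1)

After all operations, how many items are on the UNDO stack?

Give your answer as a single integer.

Answer: 4

Derivation:
After op 1 (type): buf='xyz' undo_depth=1 redo_depth=0
After op 2 (undo): buf='(empty)' undo_depth=0 redo_depth=1
After op 3 (type): buf='foo' undo_depth=1 redo_depth=0
After op 4 (undo): buf='(empty)' undo_depth=0 redo_depth=1
After op 5 (redo): buf='foo' undo_depth=1 redo_depth=0
After op 6 (delete): buf='fo' undo_depth=2 redo_depth=0
After op 7 (undo): buf='foo' undo_depth=1 redo_depth=1
After op 8 (type): buf='foofoo' undo_depth=2 redo_depth=0
After op 9 (delete): buf='f' undo_depth=3 redo_depth=0
After op 10 (delete): buf='(empty)' undo_depth=4 redo_depth=0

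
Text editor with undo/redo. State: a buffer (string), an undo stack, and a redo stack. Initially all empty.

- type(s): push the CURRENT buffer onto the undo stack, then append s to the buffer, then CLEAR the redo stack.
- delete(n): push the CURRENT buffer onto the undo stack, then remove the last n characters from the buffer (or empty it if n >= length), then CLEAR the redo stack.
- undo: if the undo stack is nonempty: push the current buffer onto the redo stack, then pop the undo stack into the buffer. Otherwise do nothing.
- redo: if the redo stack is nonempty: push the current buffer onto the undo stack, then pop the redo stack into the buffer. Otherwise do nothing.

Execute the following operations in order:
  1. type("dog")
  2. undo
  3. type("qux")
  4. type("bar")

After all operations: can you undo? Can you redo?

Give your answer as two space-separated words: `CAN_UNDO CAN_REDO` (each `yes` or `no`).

Answer: yes no

Derivation:
After op 1 (type): buf='dog' undo_depth=1 redo_depth=0
After op 2 (undo): buf='(empty)' undo_depth=0 redo_depth=1
After op 3 (type): buf='qux' undo_depth=1 redo_depth=0
After op 4 (type): buf='quxbar' undo_depth=2 redo_depth=0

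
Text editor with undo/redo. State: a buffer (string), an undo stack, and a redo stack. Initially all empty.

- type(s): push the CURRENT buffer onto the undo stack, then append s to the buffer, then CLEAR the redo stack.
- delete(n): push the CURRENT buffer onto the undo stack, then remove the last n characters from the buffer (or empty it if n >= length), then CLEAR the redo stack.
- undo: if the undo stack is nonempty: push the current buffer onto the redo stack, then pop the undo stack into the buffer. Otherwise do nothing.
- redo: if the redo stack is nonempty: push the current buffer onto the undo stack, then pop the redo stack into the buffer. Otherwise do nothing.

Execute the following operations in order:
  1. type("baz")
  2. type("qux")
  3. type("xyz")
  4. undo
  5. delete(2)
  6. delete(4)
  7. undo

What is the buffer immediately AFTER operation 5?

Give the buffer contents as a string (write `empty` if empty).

After op 1 (type): buf='baz' undo_depth=1 redo_depth=0
After op 2 (type): buf='bazqux' undo_depth=2 redo_depth=0
After op 3 (type): buf='bazquxxyz' undo_depth=3 redo_depth=0
After op 4 (undo): buf='bazqux' undo_depth=2 redo_depth=1
After op 5 (delete): buf='bazq' undo_depth=3 redo_depth=0

Answer: bazq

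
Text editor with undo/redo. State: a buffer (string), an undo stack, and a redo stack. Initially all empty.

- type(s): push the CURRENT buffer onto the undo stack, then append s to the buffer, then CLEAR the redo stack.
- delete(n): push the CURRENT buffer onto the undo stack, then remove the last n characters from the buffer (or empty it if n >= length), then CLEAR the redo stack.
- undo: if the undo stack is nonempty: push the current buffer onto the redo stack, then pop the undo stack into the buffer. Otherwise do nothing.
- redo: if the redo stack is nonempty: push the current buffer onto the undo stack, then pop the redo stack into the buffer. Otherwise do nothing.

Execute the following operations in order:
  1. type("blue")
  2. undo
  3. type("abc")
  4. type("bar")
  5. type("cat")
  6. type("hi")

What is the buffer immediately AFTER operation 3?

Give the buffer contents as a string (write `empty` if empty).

After op 1 (type): buf='blue' undo_depth=1 redo_depth=0
After op 2 (undo): buf='(empty)' undo_depth=0 redo_depth=1
After op 3 (type): buf='abc' undo_depth=1 redo_depth=0

Answer: abc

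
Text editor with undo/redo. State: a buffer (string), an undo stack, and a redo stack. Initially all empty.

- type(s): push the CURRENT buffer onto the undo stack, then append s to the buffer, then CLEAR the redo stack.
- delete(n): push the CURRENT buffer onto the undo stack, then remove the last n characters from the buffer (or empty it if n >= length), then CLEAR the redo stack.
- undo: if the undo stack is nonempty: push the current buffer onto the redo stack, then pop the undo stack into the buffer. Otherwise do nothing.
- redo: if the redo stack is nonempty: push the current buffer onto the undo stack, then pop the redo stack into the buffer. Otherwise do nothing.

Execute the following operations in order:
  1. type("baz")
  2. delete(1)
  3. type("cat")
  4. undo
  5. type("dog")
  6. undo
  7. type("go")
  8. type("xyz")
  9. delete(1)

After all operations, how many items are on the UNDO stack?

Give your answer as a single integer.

After op 1 (type): buf='baz' undo_depth=1 redo_depth=0
After op 2 (delete): buf='ba' undo_depth=2 redo_depth=0
After op 3 (type): buf='bacat' undo_depth=3 redo_depth=0
After op 4 (undo): buf='ba' undo_depth=2 redo_depth=1
After op 5 (type): buf='badog' undo_depth=3 redo_depth=0
After op 6 (undo): buf='ba' undo_depth=2 redo_depth=1
After op 7 (type): buf='bago' undo_depth=3 redo_depth=0
After op 8 (type): buf='bagoxyz' undo_depth=4 redo_depth=0
After op 9 (delete): buf='bagoxy' undo_depth=5 redo_depth=0

Answer: 5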